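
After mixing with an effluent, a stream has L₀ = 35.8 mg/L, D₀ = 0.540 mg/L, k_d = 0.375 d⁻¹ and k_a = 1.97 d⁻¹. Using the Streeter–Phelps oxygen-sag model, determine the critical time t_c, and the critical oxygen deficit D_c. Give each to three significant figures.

With k_a/k_d = 5.253 and 1 − D₀(k_a−k_d)/(k_d L₀) = 0.9358,
t_c = ln(5.253 × 0.9358) / (1.97 − 0.375) = ln(4.916) / 1.595 = 1.593/1.595 = 0.9985 d.
L(t_c) = L₀ e^(−k_d t_c) = 35.8 × 0.6877 = 24.62 mg/L, and at the critical point k_a D_c = k_d L, so D_c = (0.375/1.97) × 24.62 = 4.686 mg/L.

t_c ≈ 0.998 d; D_c ≈ 4.69 mg/L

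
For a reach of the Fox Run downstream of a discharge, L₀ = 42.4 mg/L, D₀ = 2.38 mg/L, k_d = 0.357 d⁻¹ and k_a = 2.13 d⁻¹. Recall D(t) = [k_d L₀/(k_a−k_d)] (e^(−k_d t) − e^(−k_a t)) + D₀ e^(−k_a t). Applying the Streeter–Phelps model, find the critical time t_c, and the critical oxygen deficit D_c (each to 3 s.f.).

t_c ≈ 0.823 d; D_c ≈ 5.30 mg/L

t_c = [1/(k_a−k_d)] ln[(k_a/k_d)(1 − D₀(k_a−k_d)/(k_d L₀))]
= [1/(2.13−0.357)] ln[(2.13/0.357)(1 − 2.38×1.773/(0.357×42.4))]
= (1/1.773) ln[5.966 × 0.7212] = 0.5640 × ln(4.303) = 0.5640 × 1.459 = 0.8231 d.
L(t_c) = L₀ e^(−k_d t_c) = 42.4 × 0.7454 = 31.60 mg/L, and at the critical point k_a D_c = k_d L, so D_c = (0.357/2.13) × 31.60 = 5.297 mg/L.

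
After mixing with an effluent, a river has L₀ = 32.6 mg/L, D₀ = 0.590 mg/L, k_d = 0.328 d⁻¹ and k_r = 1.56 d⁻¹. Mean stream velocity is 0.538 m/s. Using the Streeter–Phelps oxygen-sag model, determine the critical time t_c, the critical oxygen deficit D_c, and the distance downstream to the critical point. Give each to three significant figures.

t_c ≈ 1.21 d; D_c ≈ 4.61 mg/L; x_c ≈ 56.2 km

With k_r/k_d = 4.756 and 1 − D₀(k_r−k_d)/(k_d L₀) = 0.9320,
t_c = ln(4.756 × 0.9320) / (1.56 − 0.328) = ln(4.433) / 1.232 = 1.489/1.232 = 1.209 d.
D_c = (k_d/k_r) L₀ e^(−k_d t_c) = (0.328/1.56) × 32.6 × e^(−0.328×1.209) = 0.2103 × 32.6 × 0.6727 = 4.611 mg/L.
x_c = v t_c = 0.538 m/s × 1.209 d × 86400 s/d = 56180 m ≈ 56.2 km.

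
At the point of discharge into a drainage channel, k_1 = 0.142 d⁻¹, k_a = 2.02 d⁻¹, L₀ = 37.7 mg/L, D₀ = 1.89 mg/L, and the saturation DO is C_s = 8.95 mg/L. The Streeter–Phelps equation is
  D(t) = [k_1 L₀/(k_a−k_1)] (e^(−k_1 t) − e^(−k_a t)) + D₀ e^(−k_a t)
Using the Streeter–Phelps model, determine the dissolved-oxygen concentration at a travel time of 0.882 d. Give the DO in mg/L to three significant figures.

k_1 L₀/(k_a−k_1) = 0.142×37.7/(2.02−0.142) = 5.353/1.878 = 2.851 mg/L.
e^(−k_1 t) = e^(−0.142×0.8820) = 0.8823; e^(−k_a t) = e^(−2.02×0.8820) = 0.1684.
D = 2.851 × (0.8823 − 0.1684) + 1.89 × 0.1684 = 2.035 + 0.3182 = 2.353 mg/L.
DO = C_s − D = 8.95 − 2.353 = 6.597 mg/L.

DO ≈ 6.60 mg/L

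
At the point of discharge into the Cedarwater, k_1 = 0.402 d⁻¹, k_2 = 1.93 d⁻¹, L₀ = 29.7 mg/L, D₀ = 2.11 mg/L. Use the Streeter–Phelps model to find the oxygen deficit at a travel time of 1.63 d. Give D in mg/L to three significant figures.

k_1 L₀/(k_2−k_1) = 0.402×29.7/(1.93−0.402) = 11.94/1.528 = 7.814 mg/L.
e^(−k_1 t) = e^(−0.402×1.630) = 0.5193; e^(−k_2 t) = e^(−1.93×1.630) = 0.04303.
D = 7.814 × (0.5193 − 0.04303) + 2.11 × 0.04303 = 3.722 + 0.09079 = 3.812 mg/L.

D ≈ 3.81 mg/L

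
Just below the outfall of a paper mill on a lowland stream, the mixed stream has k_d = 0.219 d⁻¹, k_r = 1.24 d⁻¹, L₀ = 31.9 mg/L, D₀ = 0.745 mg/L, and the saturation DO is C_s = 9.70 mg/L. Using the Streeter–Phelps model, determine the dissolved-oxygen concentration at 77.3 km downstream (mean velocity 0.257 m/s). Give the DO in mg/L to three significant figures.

DO ≈ 6.59 mg/L

Travel time t = x/v = 77.3 km / (0.257 m/s) = 77300 m / 0.257 m/s = 300800 s = 3.481 d.
k_d L₀/(k_r−k_d) = 0.219×31.9/(1.24−0.219) = 6.986/1.021 = 6.842 mg/L.
e^(−k_d t) = e^(−0.219×3.481) = 0.4666; e^(−k_r t) = e^(−1.24×3.481) = 0.01334.
D = 6.842 × (0.4666 − 0.01334) + 0.745 × 0.01334 = 3.101 + 0.009941 = 3.111 mg/L.
DO = C_s − D = 9.70 − 3.111 = 6.589 mg/L.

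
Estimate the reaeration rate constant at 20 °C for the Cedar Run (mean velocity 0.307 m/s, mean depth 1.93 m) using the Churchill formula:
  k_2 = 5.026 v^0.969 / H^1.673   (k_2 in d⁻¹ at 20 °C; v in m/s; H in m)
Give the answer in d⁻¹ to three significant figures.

k_2 ≈ 0.533 d⁻¹

k_2 = 5.026 × 0.307^0.969 / 1.93^1.673 = 5.026 × 0.3184 / 3.004 = 0.5327 d⁻¹.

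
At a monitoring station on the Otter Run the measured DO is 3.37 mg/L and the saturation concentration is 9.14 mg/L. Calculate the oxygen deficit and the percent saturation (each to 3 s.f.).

D ≈ 5.77 mg/L; 36.9 % saturation

D = C_s − C = 9.14 − 3.37 = 5.77 mg/L.
% saturation = 3.37/9.14 × 100 = 36.9 %.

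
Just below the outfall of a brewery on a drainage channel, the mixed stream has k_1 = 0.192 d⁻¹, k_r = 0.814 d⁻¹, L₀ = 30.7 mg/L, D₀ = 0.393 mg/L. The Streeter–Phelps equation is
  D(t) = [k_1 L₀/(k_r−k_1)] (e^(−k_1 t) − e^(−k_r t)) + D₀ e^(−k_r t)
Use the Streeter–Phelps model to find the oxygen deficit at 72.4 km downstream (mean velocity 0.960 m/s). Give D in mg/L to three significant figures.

Travel time t = x/v = 72.4 km / (0.960 m/s) = 72400 m / 0.960 m/s = 75420 s = 0.8729 d.
k_1 L₀/(k_r−k_1) = 0.192×30.7/(0.814−0.192) = 5.894/0.6220 = 9.477 mg/L.
e^(−k_1 t) = e^(−0.192×0.8729) = 0.8457; e^(−k_r t) = e^(−0.814×0.8729) = 0.4914.
D = 9.477 × (0.8457 − 0.4914) + 0.393 × 0.4914 = 3.358 + 0.1931 = 3.551 mg/L.

D ≈ 3.55 mg/L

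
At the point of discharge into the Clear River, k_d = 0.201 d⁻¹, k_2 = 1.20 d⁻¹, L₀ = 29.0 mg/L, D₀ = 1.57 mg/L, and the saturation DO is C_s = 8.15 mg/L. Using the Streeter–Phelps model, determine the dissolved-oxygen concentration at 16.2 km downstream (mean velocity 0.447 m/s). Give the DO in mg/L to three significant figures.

DO ≈ 5.37 mg/L

Travel time t = x/v = 16.2 km / (0.447 m/s) = 16200 m / 0.447 m/s = 36240 s = 0.4195 d.
k_d L₀/(k_2−k_d) = 0.201×29.0/(1.20−0.201) = 5.829/0.9990 = 5.835 mg/L.
e^(−k_d t) = e^(−0.201×0.4195) = 0.9191; e^(−k_2 t) = e^(−1.20×0.4195) = 0.6045.
D = 5.835 × (0.9191 − 0.6045) + 1.57 × 0.6045 = 1.836 + 0.9491 = 2.785 mg/L.
DO = C_s − D = 8.15 − 2.785 = 5.365 mg/L.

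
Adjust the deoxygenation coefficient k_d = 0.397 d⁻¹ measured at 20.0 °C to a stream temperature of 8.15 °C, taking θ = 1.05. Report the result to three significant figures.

k_d(T₂) = k_d(T₁) · θ^(T₂−T₁) = 0.397 × 1.05^(8.15−20.0)
= 0.397 × 1.05^-11.8 = 0.397 × 0.5609 = 0.2227 d⁻¹.

k_d ≈ 0.223 d⁻¹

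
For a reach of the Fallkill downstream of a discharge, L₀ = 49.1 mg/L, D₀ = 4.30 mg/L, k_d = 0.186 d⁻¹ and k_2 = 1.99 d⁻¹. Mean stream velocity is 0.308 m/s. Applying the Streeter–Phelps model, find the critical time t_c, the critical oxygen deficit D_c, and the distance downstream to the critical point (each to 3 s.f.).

With k_2/k_d = 10.70 and 1 − D₀(k_2−k_d)/(k_d L₀) = 0.1506,
t_c = ln(10.70 × 0.1506) / (1.99 − 0.186) = ln(1.611) / 1.804 = 0.4770/1.804 = 0.2644 d.
D_c = (k_d/k_2) L₀ e^(−k_d t_c) = (0.186/1.99) × 49.1 × e^(−0.186×0.2644) = 0.09347 × 49.1 × 0.9520 = 4.369 mg/L.
x_c = v t_c = 0.308 m/s × 0.2644 d × 86400 s/d = 7037 m ≈ 7.04 km.

t_c ≈ 0.264 d; D_c ≈ 4.37 mg/L; x_c ≈ 7.04 km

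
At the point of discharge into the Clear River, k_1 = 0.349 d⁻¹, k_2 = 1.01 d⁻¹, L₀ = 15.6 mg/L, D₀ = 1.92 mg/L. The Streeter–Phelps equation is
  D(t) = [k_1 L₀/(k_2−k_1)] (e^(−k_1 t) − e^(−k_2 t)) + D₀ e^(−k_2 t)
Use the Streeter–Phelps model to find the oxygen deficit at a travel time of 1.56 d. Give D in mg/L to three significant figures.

D ≈ 3.47 mg/L

k_1 L₀/(k_2−k_1) = 0.349×15.6/(1.01−0.349) = 5.444/0.6610 = 8.237 mg/L.
e^(−k_1 t) = e^(−0.349×1.560) = 0.5802; e^(−k_2 t) = e^(−1.01×1.560) = 0.2069.
D = 8.237 × (0.5802 − 0.2069) + 1.92 × 0.2069 = 3.075 + 0.3972 = 3.472 mg/L.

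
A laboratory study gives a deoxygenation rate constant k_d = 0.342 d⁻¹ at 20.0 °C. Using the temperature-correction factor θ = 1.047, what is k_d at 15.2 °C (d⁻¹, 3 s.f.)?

k_d ≈ 0.274 d⁻¹

k_d(T₂) = k_d(T₁) · θ^(T₂−T₁) = 0.342 × 1.047^(15.2−20.0)
= 0.342 × 1.047^-4.80 = 0.342 × 0.8022 = 0.2743 d⁻¹.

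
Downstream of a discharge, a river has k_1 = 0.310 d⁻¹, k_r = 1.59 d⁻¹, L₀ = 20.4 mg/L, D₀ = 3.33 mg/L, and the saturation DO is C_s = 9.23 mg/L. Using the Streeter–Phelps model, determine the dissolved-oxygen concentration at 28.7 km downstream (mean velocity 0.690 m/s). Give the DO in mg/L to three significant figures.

Travel time t = x/v = 28.7 km / (0.690 m/s) = 28700 m / 0.690 m/s = 41590 s = 0.4814 d.
k_1 L₀/(k_r−k_1) = 0.310×20.4/(1.59−0.310) = 6.324/1.280 = 4.941 mg/L.
e^(−k_1 t) = e^(−0.310×0.4814) = 0.8614; e^(−k_r t) = e^(−1.59×0.4814) = 0.4651.
D = 4.941 × (0.8614 − 0.4651) + 3.33 × 0.4651 = 1.958 + 1.549 = 3.507 mg/L.
DO = C_s − D = 9.23 − 3.507 = 5.723 mg/L.

DO ≈ 5.72 mg/L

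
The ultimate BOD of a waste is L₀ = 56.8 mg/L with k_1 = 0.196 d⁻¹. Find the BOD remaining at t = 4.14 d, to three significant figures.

L ≈ 25.2 mg/L

L_t = L₀ e^(−k_1 t) = 56.8 × e^(−0.196×4.14) = 56.8 × 0.4442 = 25.23 mg/L.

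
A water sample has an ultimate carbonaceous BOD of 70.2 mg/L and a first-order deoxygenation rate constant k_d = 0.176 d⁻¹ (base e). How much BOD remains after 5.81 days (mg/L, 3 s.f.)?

L_t = L₀ e^(−k_d t) = 70.2 × e^(−0.176×5.81) = 70.2 × 0.3597 = 25.25 mg/L.

L ≈ 25.2 mg/L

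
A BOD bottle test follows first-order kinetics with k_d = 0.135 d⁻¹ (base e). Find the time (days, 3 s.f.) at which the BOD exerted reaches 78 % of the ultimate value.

y/L₀ = 1 − e^(−k_d t) = 0.78 ⇒ e^(−k_d t) = 0.220
t = −ln(0.220) / 0.135 = 1.514 / 0.135 = 11.22 d.

t ≈ 11.2 d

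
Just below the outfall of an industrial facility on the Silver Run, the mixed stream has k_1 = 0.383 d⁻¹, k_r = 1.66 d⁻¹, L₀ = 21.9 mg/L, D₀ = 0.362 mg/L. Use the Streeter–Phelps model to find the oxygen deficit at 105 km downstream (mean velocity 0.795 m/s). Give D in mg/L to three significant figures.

D ≈ 3.17 mg/L

Travel time t = x/v = 105 km / (0.795 m/s) = 105000 m / 0.795 m/s = 132100 s = 1.529 d.
k_1 L₀/(k_r−k_1) = 0.383×21.9/(1.66−0.383) = 8.388/1.277 = 6.568 mg/L.
e^(−k_1 t) = e^(−0.383×1.529) = 0.5568; e^(−k_r t) = e^(−1.66×1.529) = 0.07906.
D = 6.568 × (0.5568 − 0.07906) + 0.362 × 0.07906 = 3.138 + 0.02862 = 3.167 mg/L.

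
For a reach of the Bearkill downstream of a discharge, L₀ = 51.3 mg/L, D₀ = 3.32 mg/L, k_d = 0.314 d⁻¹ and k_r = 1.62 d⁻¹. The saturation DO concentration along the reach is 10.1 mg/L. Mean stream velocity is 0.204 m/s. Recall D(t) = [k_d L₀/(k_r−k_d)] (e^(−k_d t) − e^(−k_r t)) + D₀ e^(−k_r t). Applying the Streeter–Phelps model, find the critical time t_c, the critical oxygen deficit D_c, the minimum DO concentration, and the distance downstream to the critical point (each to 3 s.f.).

t_c ≈ 1.02 d; D_c ≈ 7.23 mg/L; min DO ≈ 2.87 mg/L; x_c ≈ 17.9 km

t_c = [1/(k_r−k_d)] ln[(k_r/k_d)(1 − D₀(k_r−k_d)/(k_d L₀))]
= [1/(1.62−0.314)] ln[(1.62/0.314)(1 − 3.32×1.306/(0.314×51.3))]
= (1/1.306) ln[5.159 × 0.7308] = 0.7657 × ln(3.770) = 0.7657 × 1.327 = 1.016 d.
D_c = (k_d/k_r) L₀ e^(−k_d t_c) = (0.314/1.62) × 51.3 × e^(−0.314×1.016) = 0.1938 × 51.3 × 0.7268 = 7.227 mg/L.
Minimum DO = C_s − D_c = 10.1 − 7.227 = 2.873 mg/L.
x_c = v t_c = 0.204 m/s × 1.016 d × 86400 s/d = 17910 m ≈ 17.9 km.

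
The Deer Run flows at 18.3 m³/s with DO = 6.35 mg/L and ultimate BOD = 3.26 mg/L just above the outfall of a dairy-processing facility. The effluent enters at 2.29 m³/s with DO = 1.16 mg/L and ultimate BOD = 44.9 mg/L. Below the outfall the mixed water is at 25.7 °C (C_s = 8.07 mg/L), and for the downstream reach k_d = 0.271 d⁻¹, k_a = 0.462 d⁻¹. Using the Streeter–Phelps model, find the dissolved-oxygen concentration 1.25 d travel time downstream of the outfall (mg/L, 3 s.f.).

DO ≈ 5.09 mg/L

Mixed DO = (18.3×6.35 + 2.29×1.16)/(18.3+2.29) = 118.9/20.59 = 5.773 mg/L.
Mixed L₀ = (18.3×3.26 + 2.29×44.9)/(20.59) = 162.5/20.59 = 7.891 mg/L.
Initial deficit D₀ = C_s − DO₀ = 8.07 − 5.773 = 2.297 mg/L.
D(1.25) = [0.271×7.891/(0.462−0.271)](e^(−0.271×1.25) − e^(−0.462×1.25)) + 2.297 e^(−0.462×1.25)
= 11.20 × (0.7127 − 0.5613) + 2.297 × 0.5613 = 2.984 mg/L.
DO = 8.07 − 2.984 = 5.086 mg/L.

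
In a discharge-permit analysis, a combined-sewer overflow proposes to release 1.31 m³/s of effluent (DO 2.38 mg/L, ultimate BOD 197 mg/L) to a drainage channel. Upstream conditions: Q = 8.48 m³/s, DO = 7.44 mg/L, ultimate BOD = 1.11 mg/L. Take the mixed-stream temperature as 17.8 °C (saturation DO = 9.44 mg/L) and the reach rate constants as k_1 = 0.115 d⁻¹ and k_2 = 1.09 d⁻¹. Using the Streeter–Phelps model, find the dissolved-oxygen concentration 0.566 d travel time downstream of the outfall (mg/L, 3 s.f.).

Mixed DO = (8.48×7.44 + 1.31×2.38)/(8.48+1.31) = 66.21/9.790 = 6.763 mg/L.
Mixed L₀ = (8.48×1.11 + 1.31×197)/(9.790) = 267.5/9.790 = 27.32 mg/L.
Initial deficit D₀ = C_s − DO₀ = 9.44 − 6.763 = 2.677 mg/L.
D(0.566) = [0.115×27.32/(1.09−0.115)](e^(−0.115×0.566) − e^(−1.09×0.566)) + 2.677 e^(−1.09×0.566)
= 3.223 × (0.9370 − 0.5396) + 2.677 × 0.5396 = 2.725 mg/L.
DO = 9.44 − 2.725 = 6.715 mg/L.

DO ≈ 6.71 mg/L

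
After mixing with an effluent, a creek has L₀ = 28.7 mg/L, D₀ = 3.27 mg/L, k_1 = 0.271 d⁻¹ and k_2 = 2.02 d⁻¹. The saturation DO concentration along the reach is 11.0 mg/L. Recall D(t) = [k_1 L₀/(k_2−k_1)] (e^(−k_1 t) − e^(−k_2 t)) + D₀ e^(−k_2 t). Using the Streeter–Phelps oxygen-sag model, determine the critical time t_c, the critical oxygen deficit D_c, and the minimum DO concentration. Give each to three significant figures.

At the critical point dD/dt = 0, so k_1 L₀ e^(−k_1 t) = k_2 D. Substituting D(t) from the Streeter–Phelps equation and solving for t gives
t_c = ln[(k_2/k_1)(1 − D₀(k_2−k_1)/(k_1 L₀))] / (k_2−k_1).
Here k_2−k_1 = 1.749 d⁻¹ and 1 − D₀(k_2−k_1)/(k_1 L₀) = 1 − 3.27×1.749/(0.271×28.7) = 0.2647, so
t_c = ln(7.454 × 0.2647) / 1.749 = 0.6794 / 1.749 = 0.3885 d.
D_c = (k_1/k_2) L₀ e^(−k_1 t_c) = (0.271/2.02) × 28.7 × e^(−0.271×0.3885) = 0.1342 × 28.7 × 0.9001 = 3.466 mg/L.
Minimum DO = C_s − D_c = 11.0 − 3.466 = 7.534 mg/L.

t_c ≈ 0.388 d; D_c ≈ 3.47 mg/L; min DO ≈ 7.53 mg/L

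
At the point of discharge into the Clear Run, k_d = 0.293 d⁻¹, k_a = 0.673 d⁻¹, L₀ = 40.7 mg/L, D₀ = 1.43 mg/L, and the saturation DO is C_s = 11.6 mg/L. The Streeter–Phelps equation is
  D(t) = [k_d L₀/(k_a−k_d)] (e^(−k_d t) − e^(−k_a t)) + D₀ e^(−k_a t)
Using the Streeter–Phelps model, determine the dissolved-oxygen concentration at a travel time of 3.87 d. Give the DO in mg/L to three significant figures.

DO ≈ 3.72 mg/L

k_d L₀/(k_a−k_d) = 0.293×40.7/(0.673−0.293) = 11.93/0.3800 = 31.38 mg/L.
e^(−k_d t) = e^(−0.293×3.870) = 0.3218; e^(−k_a t) = e^(−0.673×3.870) = 0.07394.
D = 31.38 × (0.3218 − 0.07394) + 1.43 × 0.07394 = 7.777 + 0.1057 = 7.883 mg/L.
DO = C_s − D = 11.6 − 7.883 = 3.717 mg/L.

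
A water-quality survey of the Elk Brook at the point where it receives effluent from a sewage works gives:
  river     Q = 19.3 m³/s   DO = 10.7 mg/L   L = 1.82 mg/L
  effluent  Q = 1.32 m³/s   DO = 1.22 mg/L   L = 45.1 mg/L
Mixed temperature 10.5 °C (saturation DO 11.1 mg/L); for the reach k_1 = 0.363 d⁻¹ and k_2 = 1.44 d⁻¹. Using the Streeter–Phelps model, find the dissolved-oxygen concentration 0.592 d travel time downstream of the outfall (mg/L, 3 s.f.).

DO ≈ 10.1 mg/L

Mixed DO = (19.3×10.7 + 1.32×1.22)/(19.3+1.32) = 208.1/20.62 = 10.09 mg/L.
Mixed L₀ = (19.3×1.82 + 1.32×45.1)/(20.62) = 94.66/20.62 = 4.591 mg/L.
Initial deficit D₀ = C_s − DO₀ = 11.1 − 10.09 = 1.007 mg/L.
D(0.592) = [0.363×4.591/(1.44−0.363)](e^(−0.363×0.592) − e^(−1.44×0.592)) + 1.007 e^(−1.44×0.592)
= 1.547 × (0.8066 − 0.4264) + 1.007 × 0.4264 = 1.018 mg/L.
DO = 11.1 − 1.018 = 10.08 mg/L.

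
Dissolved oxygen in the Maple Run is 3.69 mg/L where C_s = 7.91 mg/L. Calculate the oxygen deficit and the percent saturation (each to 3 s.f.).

D = C_s − C = 7.91 − 3.69 = 4.22 mg/L.
% saturation = 3.69/7.91 × 100 = 46.6 %.

D ≈ 4.22 mg/L; 46.6 % saturation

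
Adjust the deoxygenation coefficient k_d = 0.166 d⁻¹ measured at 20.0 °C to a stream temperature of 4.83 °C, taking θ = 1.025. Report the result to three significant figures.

k_d ≈ 0.114 d⁻¹

k_d(T₂) = k_d(T₁) · θ^(T₂−T₁) = 0.166 × 1.025^(4.83−20.0)
= 0.166 × 1.025^-15.2 = 0.166 × 0.6876 = 0.1141 d⁻¹.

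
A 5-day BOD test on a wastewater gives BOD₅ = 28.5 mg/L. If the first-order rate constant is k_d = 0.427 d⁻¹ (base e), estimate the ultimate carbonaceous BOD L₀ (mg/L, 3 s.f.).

L₀ ≈ 32.3 mg/L

BOD₅ = L₀(1 − e^(−5k_d)) ⇒ L₀ = BOD₅ / (1 − e^(−5×0.427))
= 28.5 / (1 − 0.1182) = 28.5 / 0.8818 = 32.32 mg/L.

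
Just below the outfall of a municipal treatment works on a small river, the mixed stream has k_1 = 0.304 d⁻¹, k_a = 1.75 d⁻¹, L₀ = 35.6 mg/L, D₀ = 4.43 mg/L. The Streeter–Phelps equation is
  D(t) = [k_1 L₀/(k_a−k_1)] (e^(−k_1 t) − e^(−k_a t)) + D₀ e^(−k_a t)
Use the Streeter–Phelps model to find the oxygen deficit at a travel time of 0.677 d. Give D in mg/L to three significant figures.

k_1 L₀/(k_a−k_1) = 0.304×35.6/(1.75−0.304) = 10.82/1.446 = 7.484 mg/L.
e^(−k_1 t) = e^(−0.304×0.6770) = 0.8140; e^(−k_a t) = e^(−1.75×0.6770) = 0.3058.
D = 7.484 × (0.8140 − 0.3058) + 4.43 × 0.3058 = 3.803 + 1.355 = 5.158 mg/L.

D ≈ 5.16 mg/L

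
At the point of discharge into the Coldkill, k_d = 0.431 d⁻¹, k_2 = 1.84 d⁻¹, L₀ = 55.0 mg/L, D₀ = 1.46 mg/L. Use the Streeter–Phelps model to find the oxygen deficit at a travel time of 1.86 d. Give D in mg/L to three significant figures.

D ≈ 7.05 mg/L

k_d L₀/(k_2−k_d) = 0.431×55.0/(1.84−0.431) = 23.70/1.409 = 16.82 mg/L.
e^(−k_d t) = e^(−0.431×1.860) = 0.4486; e^(−k_2 t) = e^(−1.84×1.860) = 0.03263.
D = 16.82 × (0.4486 − 0.03263) + 1.46 × 0.03263 = 6.998 + 0.04765 = 7.046 mg/L.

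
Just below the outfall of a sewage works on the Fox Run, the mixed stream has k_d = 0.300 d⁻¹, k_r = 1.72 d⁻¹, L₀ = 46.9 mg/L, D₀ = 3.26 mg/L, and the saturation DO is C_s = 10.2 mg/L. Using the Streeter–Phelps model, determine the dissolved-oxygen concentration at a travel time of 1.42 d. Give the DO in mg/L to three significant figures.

k_d L₀/(k_r−k_d) = 0.300×46.9/(1.72−0.300) = 14.07/1.420 = 9.908 mg/L.
e^(−k_d t) = e^(−0.300×1.420) = 0.6531; e^(−k_r t) = e^(−1.72×1.420) = 0.08695.
D = 9.908 × (0.6531 − 0.08695) + 3.26 × 0.08695 = 5.610 + 0.2835 = 5.893 mg/L.
DO = C_s − D = 10.2 − 5.893 = 4.307 mg/L.

DO ≈ 4.31 mg/L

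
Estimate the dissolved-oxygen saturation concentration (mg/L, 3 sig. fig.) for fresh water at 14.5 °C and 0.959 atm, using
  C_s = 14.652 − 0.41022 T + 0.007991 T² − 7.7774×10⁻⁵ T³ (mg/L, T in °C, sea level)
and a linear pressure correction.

At sea level: C_s = 14.652 − 0.41022×14.5 + 0.007991×14.5² − 7.7774×10⁻⁵×14.5³ = 10.15 mg/L.
Pressure correction: C_s' = 10.15 × 0.959 = 9.731 mg/L.

C_s ≈ 9.73 mg/L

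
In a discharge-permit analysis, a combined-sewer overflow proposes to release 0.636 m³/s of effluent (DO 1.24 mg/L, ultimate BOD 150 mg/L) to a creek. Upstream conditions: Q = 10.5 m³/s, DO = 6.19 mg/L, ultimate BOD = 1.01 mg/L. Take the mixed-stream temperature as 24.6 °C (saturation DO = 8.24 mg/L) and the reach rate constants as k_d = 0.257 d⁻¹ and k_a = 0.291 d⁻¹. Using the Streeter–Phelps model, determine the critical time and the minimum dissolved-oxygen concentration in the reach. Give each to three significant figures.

Mixed DO = (10.5×6.19 + 0.636×1.24)/(10.5+0.636) = 65.78/11.14 = 5.907 mg/L.
Mixed L₀ = (10.5×1.01 + 0.636×150)/(11.14) = 106.0/11.14 = 9.519 mg/L.
Initial deficit D₀ = C_s − DO₀ = 8.24 − 5.907 = 2.333 mg/L.
t_c = (1/0.03400) ln[(0.291/0.257)(1 − 2.333×0.03400/(0.257×9.519))] = 29.41 × ln(1.096) = 2.685 d.
D_c = (0.257/0.291) × 9.519 × e^(−0.257×2.685) = 0.8832 × 9.519 × 0.5016 = 4.217 mg/L.
Minimum DO = 8.24 − 4.217 = 4.023 mg/L.

t_c ≈ 2.69 d; minimum DO ≈ 4.02 mg/L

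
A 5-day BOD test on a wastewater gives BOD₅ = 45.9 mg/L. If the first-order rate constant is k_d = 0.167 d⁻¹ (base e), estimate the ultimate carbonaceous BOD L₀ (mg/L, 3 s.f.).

L₀ ≈ 81.1 mg/L

BOD₅ = L₀(1 − e^(−5k_d)) ⇒ L₀ = BOD₅ / (1 − e^(−5×0.167))
= 45.9 / (1 − 0.4339) = 45.9 / 0.5661 = 81.08 mg/L.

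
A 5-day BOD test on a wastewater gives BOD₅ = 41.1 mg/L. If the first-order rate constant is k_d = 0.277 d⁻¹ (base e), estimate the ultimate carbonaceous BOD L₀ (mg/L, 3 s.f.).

BOD₅ = L₀(1 − e^(−5k_d)) ⇒ L₀ = BOD₅ / (1 − e^(−5×0.277))
= 41.1 / (1 − 0.2503) = 41.1 / 0.7497 = 54.82 mg/L.

L₀ ≈ 54.8 mg/L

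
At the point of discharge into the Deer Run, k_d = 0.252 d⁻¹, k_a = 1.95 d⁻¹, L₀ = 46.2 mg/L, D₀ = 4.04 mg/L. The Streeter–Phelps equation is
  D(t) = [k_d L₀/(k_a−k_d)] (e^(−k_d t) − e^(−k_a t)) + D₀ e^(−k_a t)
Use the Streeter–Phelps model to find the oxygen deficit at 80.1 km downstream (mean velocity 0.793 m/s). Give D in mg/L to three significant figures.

Travel time t = x/v = 80.1 km / (0.793 m/s) = 80100 m / 0.793 m/s = 101000 s = 1.169 d.
k_d L₀/(k_a−k_d) = 0.252×46.2/(1.95−0.252) = 11.64/1.698 = 6.857 mg/L.
e^(−k_d t) = e^(−0.252×1.169) = 0.7448; e^(−k_a t) = e^(−1.95×1.169) = 0.1023.
D = 6.857 × (0.7448 − 0.1023) + 4.04 × 0.1023 = 4.405 + 0.4133 = 4.819 mg/L.

D ≈ 4.82 mg/L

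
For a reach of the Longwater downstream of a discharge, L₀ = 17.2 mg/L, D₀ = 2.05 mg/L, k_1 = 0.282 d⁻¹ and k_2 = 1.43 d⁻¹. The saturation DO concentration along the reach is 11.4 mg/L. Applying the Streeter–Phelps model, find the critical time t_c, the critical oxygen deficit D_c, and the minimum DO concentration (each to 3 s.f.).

t_c ≈ 0.836 d; D_c ≈ 2.68 mg/L; min DO ≈ 8.72 mg/L

With k_2/k_1 = 5.071 and 1 − D₀(k_2−k_1)/(k_1 L₀) = 0.5148,
t_c = ln(5.071 × 0.5148) / (1.43 − 0.282) = ln(2.611) / 1.148 = 0.9596/1.148 = 0.8358 d.
D_c = (k_1/k_2) L₀ e^(−k_1 t_c) = (0.282/1.43) × 17.2 × e^(−0.282×0.8358) = 0.1972 × 17.2 × 0.7900 = 2.680 mg/L.
Minimum DO = C_s − D_c = 11.4 − 2.680 = 8.720 mg/L.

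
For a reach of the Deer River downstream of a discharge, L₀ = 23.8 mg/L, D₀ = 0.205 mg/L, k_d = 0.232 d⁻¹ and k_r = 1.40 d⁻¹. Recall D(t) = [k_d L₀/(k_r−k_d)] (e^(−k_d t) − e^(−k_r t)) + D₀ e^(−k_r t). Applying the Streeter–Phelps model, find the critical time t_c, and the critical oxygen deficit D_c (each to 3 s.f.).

t_c = [1/(k_r−k_d)] ln[(k_r/k_d)(1 − D₀(k_r−k_d)/(k_d L₀))]
= [1/(1.40−0.232)] ln[(1.40/0.232)(1 − 0.205×1.168/(0.232×23.8))]
= (1/1.168) ln[6.034 × 0.9566] = 0.8562 × ln(5.773) = 0.8562 × 1.753 = 1.501 d.
D_c = (k_d/k_r) L₀ e^(−k_d t_c) = (0.232/1.40) × 23.8 × e^(−0.232×1.501) = 0.1657 × 23.8 × 0.7059 = 2.784 mg/L.

t_c ≈ 1.50 d; D_c ≈ 2.78 mg/L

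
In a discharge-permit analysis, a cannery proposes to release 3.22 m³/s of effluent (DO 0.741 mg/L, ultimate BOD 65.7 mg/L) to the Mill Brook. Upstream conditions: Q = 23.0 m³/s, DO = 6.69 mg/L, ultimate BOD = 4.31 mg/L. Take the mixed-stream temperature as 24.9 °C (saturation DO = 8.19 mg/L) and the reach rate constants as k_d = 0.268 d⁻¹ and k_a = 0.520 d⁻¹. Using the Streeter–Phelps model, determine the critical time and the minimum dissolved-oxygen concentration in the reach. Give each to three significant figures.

t_c ≈ 1.86 d; minimum DO ≈ 4.48 mg/L

Mixed DO = (23.0×6.69 + 3.22×0.741)/(23.0+3.22) = 156.3/26.22 = 5.959 mg/L.
Mixed L₀ = (23.0×4.31 + 3.22×65.7)/(26.22) = 310.7/26.22 = 11.85 mg/L.
Initial deficit D₀ = C_s − DO₀ = 8.19 − 5.959 = 2.231 mg/L.
t_c = (1/0.2520) ln[(0.520/0.268)(1 − 2.231×0.2520/(0.268×11.85))] = 3.968 × ln(1.597) = 1.857 d.
D_c = (0.268/0.520) × 11.85 × e^(−0.268×1.857) = 0.5154 × 11.85 × 0.6079 = 3.712 mg/L.
Minimum DO = 8.19 − 3.712 = 4.478 mg/L.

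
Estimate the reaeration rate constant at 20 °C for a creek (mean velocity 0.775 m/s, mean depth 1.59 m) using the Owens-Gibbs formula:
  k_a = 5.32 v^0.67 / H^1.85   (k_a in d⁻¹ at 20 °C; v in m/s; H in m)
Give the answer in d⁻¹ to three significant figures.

k_a ≈ 1.90 d⁻¹

k_a = 5.32 × 0.775^0.67 / 1.59^1.85 = 5.32 × 0.8430 / 2.358 = 1.902 d⁻¹.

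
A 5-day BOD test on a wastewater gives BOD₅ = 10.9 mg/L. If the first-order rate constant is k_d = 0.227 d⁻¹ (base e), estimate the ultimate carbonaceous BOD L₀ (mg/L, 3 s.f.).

BOD₅ = L₀(1 − e^(−5k_d)) ⇒ L₀ = BOD₅ / (1 − e^(−5×0.227))
= 10.9 / (1 − 0.3214) = 10.9 / 0.6786 = 16.06 mg/L.

L₀ ≈ 16.1 mg/L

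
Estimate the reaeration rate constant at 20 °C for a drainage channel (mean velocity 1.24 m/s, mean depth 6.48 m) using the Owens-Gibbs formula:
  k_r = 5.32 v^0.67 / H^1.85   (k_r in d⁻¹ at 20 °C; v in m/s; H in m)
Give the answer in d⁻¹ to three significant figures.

k_r = 5.32 × 1.24^0.67 / 6.48^1.85 = 5.32 × 1.155 / 31.73 = 0.1937 d⁻¹.

k_r ≈ 0.194 d⁻¹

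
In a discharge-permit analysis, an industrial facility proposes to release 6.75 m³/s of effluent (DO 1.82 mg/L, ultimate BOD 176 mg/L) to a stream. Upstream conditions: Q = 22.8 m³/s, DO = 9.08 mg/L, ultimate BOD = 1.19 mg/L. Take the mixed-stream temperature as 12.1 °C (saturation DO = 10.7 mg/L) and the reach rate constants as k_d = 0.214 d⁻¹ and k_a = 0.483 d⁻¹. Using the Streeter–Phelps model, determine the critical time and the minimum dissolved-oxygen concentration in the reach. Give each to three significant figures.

t_c ≈ 2.63 d; minimum DO ≈ 0.330 mg/L

Mixed DO = (22.8×9.08 + 6.75×1.82)/(22.8+6.75) = 219.3/29.55 = 7.422 mg/L.
Mixed L₀ = (22.8×1.19 + 6.75×176)/(29.55) = 1215/29.55 = 41.12 mg/L.
Initial deficit D₀ = C_s − DO₀ = 10.7 − 7.422 = 3.278 mg/L.
t_c = (1/0.2690) ln[(0.483/0.214)(1 − 3.278×0.2690/(0.214×41.12))] = 3.717 × ln(2.031) = 2.634 d.
D_c = (0.214/0.483) × 41.12 × e^(−0.214×2.634) = 0.4431 × 41.12 × 0.5692 = 10.37 mg/L.
Minimum DO = 10.7 − 10.37 = 0.3303 mg/L.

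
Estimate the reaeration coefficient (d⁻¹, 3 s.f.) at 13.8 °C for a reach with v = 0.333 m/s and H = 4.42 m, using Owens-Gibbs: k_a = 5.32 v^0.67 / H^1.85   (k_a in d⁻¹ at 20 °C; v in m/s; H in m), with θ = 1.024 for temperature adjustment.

k_a ≈ 0.141 d⁻¹

k_a(20) = 5.32 × 0.333^0.67 / 4.42^1.85 = 5.32 × 0.4787 / 15.63 = 0.1629 d⁻¹.
k_a(13.8) = 0.1629 × 1.024^(13.8−20) = 0.1629 × 0.8633 = 0.1406 d⁻¹.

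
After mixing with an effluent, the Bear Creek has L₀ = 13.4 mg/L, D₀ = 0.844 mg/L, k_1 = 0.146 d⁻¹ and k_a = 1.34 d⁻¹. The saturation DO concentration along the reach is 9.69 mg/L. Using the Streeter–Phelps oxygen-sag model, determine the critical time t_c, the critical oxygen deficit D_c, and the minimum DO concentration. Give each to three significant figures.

t_c = [1/(k_a−k_1)] ln[(k_a/k_1)(1 − D₀(k_a−k_1)/(k_1 L₀))]
= [1/(1.34−0.146)] ln[(1.34/0.146)(1 − 0.844×1.194/(0.146×13.4))]
= (1/1.194) ln[9.178 × 0.4849] = 0.8375 × ln(4.450) = 0.8375 × 1.493 = 1.250 d.
L(t_c) = L₀ e^(−k_1 t_c) = 13.4 × 0.8331 = 11.16 mg/L, and at the critical point k_a D_c = k_1 L, so D_c = (0.146/1.34) × 11.16 = 1.216 mg/L.
Minimum DO = C_s − D_c = 9.69 − 1.216 = 8.474 mg/L.

t_c ≈ 1.25 d; D_c ≈ 1.22 mg/L; min DO ≈ 8.47 mg/L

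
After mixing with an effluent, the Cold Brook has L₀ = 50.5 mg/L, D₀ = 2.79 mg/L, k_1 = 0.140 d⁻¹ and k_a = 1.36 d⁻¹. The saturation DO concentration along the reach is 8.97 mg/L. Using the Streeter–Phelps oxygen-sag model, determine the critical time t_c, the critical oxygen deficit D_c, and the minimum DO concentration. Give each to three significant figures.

t_c ≈ 1.33 d; D_c ≈ 4.32 mg/L; min DO ≈ 4.65 mg/L

With k_a/k_1 = 9.714 and 1 − D₀(k_a−k_1)/(k_1 L₀) = 0.5186,
t_c = ln(9.714 × 0.5186) / (1.36 − 0.140) = ln(5.037) / 1.220 = 1.617/1.220 = 1.325 d.
D_c = (k_1/k_a) L₀ e^(−k_1 t_c) = (0.140/1.36) × 50.5 × e^(−0.140×1.325) = 0.1029 × 50.5 × 0.8307 = 4.318 mg/L.
Minimum DO = C_s − D_c = 8.97 − 4.318 = 4.652 mg/L.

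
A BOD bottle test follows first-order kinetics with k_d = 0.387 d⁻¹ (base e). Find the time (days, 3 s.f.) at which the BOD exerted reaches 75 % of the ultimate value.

y/L₀ = 1 − e^(−k_d t) = 0.75 ⇒ e^(−k_d t) = 0.250
t = −ln(0.250) / 0.387 = 1.386 / 0.387 = 3.582 d.

t ≈ 3.58 d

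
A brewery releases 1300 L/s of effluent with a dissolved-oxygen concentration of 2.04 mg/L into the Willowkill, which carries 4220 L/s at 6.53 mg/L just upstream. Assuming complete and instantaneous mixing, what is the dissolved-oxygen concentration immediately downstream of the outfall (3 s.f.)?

5.47 mg/L

Flow-weighted mixing: C = (Q_r C_r + Q_w C_w)/(Q_r + Q_w)
= (4220×6.53 + 1300×2.04)/(4220 + 1300) = 30210/5520 = 5.473 mg/L.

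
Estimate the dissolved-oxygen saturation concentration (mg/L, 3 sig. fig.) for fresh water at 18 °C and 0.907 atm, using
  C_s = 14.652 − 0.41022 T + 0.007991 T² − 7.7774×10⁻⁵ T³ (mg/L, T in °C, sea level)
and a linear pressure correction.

C_s ≈ 8.53 mg/L

At sea level: C_s = 14.652 − 0.41022×18 + 0.007991×18² − 7.7774×10⁻⁵×18³ = 9.404 mg/L.
Pressure correction: C_s' = 9.404 × 0.907 = 8.529 mg/L.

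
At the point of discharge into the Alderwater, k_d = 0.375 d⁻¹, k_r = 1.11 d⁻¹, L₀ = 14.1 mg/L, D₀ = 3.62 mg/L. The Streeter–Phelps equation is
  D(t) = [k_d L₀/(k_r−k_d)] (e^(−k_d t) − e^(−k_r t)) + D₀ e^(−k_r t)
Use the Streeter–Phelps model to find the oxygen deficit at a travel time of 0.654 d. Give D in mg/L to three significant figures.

D ≈ 3.90 mg/L

k_d L₀/(k_r−k_d) = 0.375×14.1/(1.11−0.375) = 5.287/0.7350 = 7.194 mg/L.
e^(−k_d t) = e^(−0.375×0.6540) = 0.7825; e^(−k_r t) = e^(−1.11×0.6540) = 0.4839.
D = 7.194 × (0.7825 − 0.4839) + 3.62 × 0.4839 = 2.148 + 1.752 = 3.900 mg/L.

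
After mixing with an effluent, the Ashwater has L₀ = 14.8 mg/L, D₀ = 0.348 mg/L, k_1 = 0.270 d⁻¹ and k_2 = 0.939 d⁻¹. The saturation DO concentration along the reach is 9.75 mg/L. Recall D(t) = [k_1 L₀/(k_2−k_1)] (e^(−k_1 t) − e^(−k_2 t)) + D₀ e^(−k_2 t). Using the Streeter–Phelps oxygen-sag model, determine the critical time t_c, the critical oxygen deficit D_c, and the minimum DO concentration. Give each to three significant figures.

t_c ≈ 1.77 d; D_c ≈ 2.64 mg/L; min DO ≈ 7.11 mg/L

With k_2/k_1 = 3.478 and 1 − D₀(k_2−k_1)/(k_1 L₀) = 0.9417,
t_c = ln(3.478 × 0.9417) / (0.939 − 0.270) = ln(3.275) / 0.6690 = 1.186/0.6690 = 1.773 d.
D_c = (k_1/k_2) L₀ e^(−k_1 t_c) = (0.270/0.939) × 14.8 × e^(−0.270×1.773) = 0.2875 × 14.8 × 0.6195 = 2.636 mg/L.
Minimum DO = C_s − D_c = 9.75 − 2.636 = 7.114 mg/L.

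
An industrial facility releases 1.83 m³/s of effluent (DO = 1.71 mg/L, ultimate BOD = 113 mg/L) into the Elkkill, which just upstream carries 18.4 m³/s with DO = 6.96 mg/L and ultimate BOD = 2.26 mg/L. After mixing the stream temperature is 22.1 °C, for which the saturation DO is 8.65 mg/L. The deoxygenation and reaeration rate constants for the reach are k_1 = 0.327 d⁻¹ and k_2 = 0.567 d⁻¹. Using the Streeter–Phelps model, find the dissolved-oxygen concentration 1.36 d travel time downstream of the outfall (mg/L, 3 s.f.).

Mixed DO = (18.4×6.96 + 1.83×1.71)/(18.4+1.83) = 131.2/20.23 = 6.485 mg/L.
Mixed L₀ = (18.4×2.26 + 1.83×113)/(20.23) = 248.4/20.23 = 12.28 mg/L.
Initial deficit D₀ = C_s − DO₀ = 8.65 − 6.485 = 2.165 mg/L.
D(1.36) = [0.327×12.28/(0.567−0.327)](e^(−0.327×1.36) − e^(−0.567×1.36)) + 2.165 e^(−0.567×1.36)
= 16.73 × (0.6410 − 0.4625) + 2.165 × 0.4625 = 3.987 mg/L.
DO = 8.65 − 3.987 = 4.663 mg/L.

DO ≈ 4.66 mg/L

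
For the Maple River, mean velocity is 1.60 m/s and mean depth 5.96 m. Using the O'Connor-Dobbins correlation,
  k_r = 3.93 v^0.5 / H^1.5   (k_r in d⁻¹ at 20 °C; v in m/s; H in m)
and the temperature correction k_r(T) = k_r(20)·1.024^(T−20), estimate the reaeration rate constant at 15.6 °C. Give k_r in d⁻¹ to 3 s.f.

k_r(20) = 3.93 × 1.60^0.5 / 5.96^1.5 = 3.93 × 1.265 / 14.55 = 0.3417 d⁻¹.
k_r(15.6) = 0.3417 × 1.024^(15.6−20) = 0.3417 × 0.9009 = 0.3078 d⁻¹.

k_r ≈ 0.308 d⁻¹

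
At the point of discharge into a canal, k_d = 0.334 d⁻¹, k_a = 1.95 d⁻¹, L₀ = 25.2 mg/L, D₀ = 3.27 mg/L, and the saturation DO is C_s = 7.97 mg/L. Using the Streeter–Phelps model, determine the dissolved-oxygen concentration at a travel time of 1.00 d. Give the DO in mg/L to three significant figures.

k_d L₀/(k_a−k_d) = 0.334×25.2/(1.95−0.334) = 8.417/1.616 = 5.208 mg/L.
e^(−k_d t) = e^(−0.334×1.000) = 0.7161; e^(−k_a t) = e^(−1.95×1.000) = 0.1423.
D = 5.208 × (0.7161 − 0.1423) + 3.27 × 0.1423 = 2.988 + 0.4652 = 3.454 mg/L.
DO = C_s − D = 7.97 − 3.454 = 4.516 mg/L.

DO ≈ 4.52 mg/L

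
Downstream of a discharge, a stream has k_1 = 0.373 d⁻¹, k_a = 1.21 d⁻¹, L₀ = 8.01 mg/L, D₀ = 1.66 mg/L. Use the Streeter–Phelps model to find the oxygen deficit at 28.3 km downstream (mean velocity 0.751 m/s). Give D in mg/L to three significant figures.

D ≈ 1.91 mg/L

Travel time t = x/v = 28.3 km / (0.751 m/s) = 28300 m / 0.751 m/s = 37680 s = 0.4361 d.
k_1 L₀/(k_a−k_1) = 0.373×8.01/(1.21−0.373) = 2.988/0.8370 = 3.570 mg/L.
e^(−k_1 t) = e^(−0.373×0.4361) = 0.8499; e^(−k_a t) = e^(−1.21×0.4361) = 0.5899.
D = 3.570 × (0.8499 − 0.5899) + 1.66 × 0.5899 = 0.9278 + 0.9793 = 1.907 mg/L.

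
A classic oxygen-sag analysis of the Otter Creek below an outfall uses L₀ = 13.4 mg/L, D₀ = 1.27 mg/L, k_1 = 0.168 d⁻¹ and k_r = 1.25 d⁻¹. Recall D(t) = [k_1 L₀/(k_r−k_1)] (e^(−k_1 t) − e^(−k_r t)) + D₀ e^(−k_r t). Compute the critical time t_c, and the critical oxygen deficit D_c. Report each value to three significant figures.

t_c = [1/(k_r−k_1)] ln[(k_r/k_1)(1 − D₀(k_r−k_1)/(k_1 L₀))]
= [1/(1.25−0.168)] ln[(1.25/0.168)(1 − 1.27×1.082/(0.168×13.4))]
= (1/1.082) ln[7.440 × 0.3896] = 0.9242 × ln(2.899) = 0.9242 × 1.064 = 0.9836 d.
L(t_c) = L₀ e^(−k_1 t_c) = 13.4 × 0.8477 = 11.36 mg/L, and at the critical point k_r D_c = k_1 L, so D_c = (0.168/1.25) × 11.36 = 1.527 mg/L.

t_c ≈ 0.984 d; D_c ≈ 1.53 mg/L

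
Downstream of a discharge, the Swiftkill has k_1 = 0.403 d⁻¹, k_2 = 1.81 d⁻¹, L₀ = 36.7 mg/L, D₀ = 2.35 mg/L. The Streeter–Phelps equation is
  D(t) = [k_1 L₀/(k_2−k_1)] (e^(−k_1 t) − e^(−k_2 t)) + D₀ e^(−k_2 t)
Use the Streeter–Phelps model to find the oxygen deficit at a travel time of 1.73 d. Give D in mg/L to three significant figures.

D ≈ 4.88 mg/L

k_1 L₀/(k_2−k_1) = 0.403×36.7/(1.81−0.403) = 14.79/1.407 = 10.51 mg/L.
e^(−k_1 t) = e^(−0.403×1.730) = 0.4980; e^(−k_2 t) = e^(−1.81×1.730) = 0.04366.
D = 10.51 × (0.4980 − 0.04366) + 2.35 × 0.04366 = 4.776 + 0.1026 = 4.878 mg/L.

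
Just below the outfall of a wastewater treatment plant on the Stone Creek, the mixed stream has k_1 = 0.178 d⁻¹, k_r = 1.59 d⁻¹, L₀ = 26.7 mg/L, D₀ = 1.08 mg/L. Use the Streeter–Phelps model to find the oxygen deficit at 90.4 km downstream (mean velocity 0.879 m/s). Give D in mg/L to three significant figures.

Travel time t = x/v = 90.4 km / (0.879 m/s) = 90400 m / 0.879 m/s = 102800 s = 1.190 d.
k_1 L₀/(k_r−k_1) = 0.178×26.7/(1.59−0.178) = 4.753/1.412 = 3.366 mg/L.
e^(−k_1 t) = e^(−0.178×1.190) = 0.8091; e^(−k_r t) = e^(−1.59×1.190) = 0.1507.
D = 3.366 × (0.8091 − 0.1507) + 1.08 × 0.1507 = 2.216 + 0.1627 = 2.379 mg/L.

D ≈ 2.38 mg/L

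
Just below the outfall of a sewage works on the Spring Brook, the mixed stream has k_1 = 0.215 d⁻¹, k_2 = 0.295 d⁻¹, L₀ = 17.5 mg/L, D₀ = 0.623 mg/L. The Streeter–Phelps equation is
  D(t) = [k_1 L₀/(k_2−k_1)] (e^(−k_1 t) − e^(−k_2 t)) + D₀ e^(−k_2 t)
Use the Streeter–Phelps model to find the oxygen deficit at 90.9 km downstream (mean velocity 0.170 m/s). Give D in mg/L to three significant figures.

D ≈ 4.95 mg/L

Travel time t = x/v = 90.9 km / (0.170 m/s) = 90900 m / 0.170 m/s = 534700 s = 6.189 d.
k_1 L₀/(k_2−k_1) = 0.215×17.5/(0.295−0.215) = 3.762/0.08000 = 47.03 mg/L.
e^(−k_1 t) = e^(−0.215×6.189) = 0.2643; e^(−k_2 t) = e^(−0.295×6.189) = 0.1611.
D = 47.03 × (0.2643 − 0.1611) + 0.623 × 0.1611 = 4.854 + 0.1004 = 4.955 mg/L.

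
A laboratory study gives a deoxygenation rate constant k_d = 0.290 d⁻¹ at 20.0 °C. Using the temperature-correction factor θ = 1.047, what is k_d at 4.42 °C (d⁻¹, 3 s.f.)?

k_d(T₂) = k_d(T₁) · θ^(T₂−T₁) = 0.290 × 1.047^(4.42−20.0)
= 0.290 × 1.047^-15.6 = 0.290 × 0.4889 = 0.1418 d⁻¹.

k_d ≈ 0.142 d⁻¹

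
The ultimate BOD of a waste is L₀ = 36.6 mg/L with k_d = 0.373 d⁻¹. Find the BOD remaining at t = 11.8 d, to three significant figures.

L ≈ 0.449 mg/L

L_t = L₀ e^(−k_d t) = 36.6 × e^(−0.373×11.8) = 36.6 × 0.01226 = 0.4487 mg/L.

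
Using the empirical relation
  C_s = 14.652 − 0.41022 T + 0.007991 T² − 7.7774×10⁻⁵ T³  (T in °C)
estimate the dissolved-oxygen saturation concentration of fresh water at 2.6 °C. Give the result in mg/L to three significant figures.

C_s ≈ 13.6 mg/L

C_s = 14.652 − 0.41022×2.6 + 0.007991×2.6² − 7.7774×10⁻⁵×2.6³ = 13.64 mg/L.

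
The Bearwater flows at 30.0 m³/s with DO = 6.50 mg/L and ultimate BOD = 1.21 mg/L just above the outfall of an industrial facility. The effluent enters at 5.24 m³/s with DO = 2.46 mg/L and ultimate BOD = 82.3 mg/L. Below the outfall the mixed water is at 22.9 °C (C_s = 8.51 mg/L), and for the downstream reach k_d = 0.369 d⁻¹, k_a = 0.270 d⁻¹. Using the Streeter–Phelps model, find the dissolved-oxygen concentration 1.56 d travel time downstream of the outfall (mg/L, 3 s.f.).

DO ≈ 2.15 mg/L

Mixed DO = (30.0×6.50 + 5.24×2.46)/(30.0+5.24) = 207.9/35.24 = 5.899 mg/L.
Mixed L₀ = (30.0×1.21 + 5.24×82.3)/(35.24) = 467.6/35.24 = 13.27 mg/L.
Initial deficit D₀ = C_s − DO₀ = 8.51 − 5.899 = 2.611 mg/L.
D(1.56) = [0.369×13.27/(0.270−0.369)](e^(−0.369×1.56) − e^(−0.270×1.56)) + 2.611 e^(−0.270×1.56)
= -49.45 × (0.5623 − 0.6563) + 2.611 × 0.6563 = 6.358 mg/L.
DO = 8.51 − 6.358 = 2.152 mg/L.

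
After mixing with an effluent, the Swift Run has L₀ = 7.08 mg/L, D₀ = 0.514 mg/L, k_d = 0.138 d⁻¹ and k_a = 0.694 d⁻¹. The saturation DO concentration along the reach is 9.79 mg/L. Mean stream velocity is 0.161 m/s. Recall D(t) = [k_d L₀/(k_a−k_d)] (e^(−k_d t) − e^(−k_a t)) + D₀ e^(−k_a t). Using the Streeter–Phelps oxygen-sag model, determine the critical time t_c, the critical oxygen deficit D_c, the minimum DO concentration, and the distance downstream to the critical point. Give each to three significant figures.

t_c ≈ 2.28 d; D_c ≈ 1.03 mg/L; min DO ≈ 8.76 mg/L; x_c ≈ 31.8 km

At the critical point dD/dt = 0, so k_d L₀ e^(−k_d t) = k_a D. Substituting D(t) from the Streeter–Phelps equation and solving for t gives
t_c = ln[(k_a/k_d)(1 − D₀(k_a−k_d)/(k_d L₀))] / (k_a−k_d).
Here k_a−k_d = 0.5560 d⁻¹ and 1 − D₀(k_a−k_d)/(k_d L₀) = 1 − 0.514×0.5560/(0.138×7.08) = 0.7075, so
t_c = ln(5.029 × 0.7075) / 0.5560 = 1.269 / 0.5560 = 2.283 d.
D_c = (k_d/k_a) L₀ e^(−k_d t_c) = (0.138/0.694) × 7.08 × e^(−0.138×2.283) = 0.1988 × 7.08 × 0.7298 = 1.027 mg/L.
Minimum DO = C_s − D_c = 9.79 − 1.027 = 8.763 mg/L.
x_c = v t_c = 0.161 m/s × 2.283 d × 86400 s/d = 31750 m ≈ 31.8 km.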